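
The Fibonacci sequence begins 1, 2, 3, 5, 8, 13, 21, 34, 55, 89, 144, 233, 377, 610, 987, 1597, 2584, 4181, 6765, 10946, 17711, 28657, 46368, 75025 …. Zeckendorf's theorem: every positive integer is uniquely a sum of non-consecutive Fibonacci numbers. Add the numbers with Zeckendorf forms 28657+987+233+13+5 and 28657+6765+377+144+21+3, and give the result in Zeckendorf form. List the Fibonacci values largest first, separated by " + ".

The two numbers are 29895 and 35967, so their sum is 65862.
Greedily peel off the largest Fibonacci term at each step:
65862 − 46368 = 19494
19494 − 17711 = 1783
1783 − 1597 = 186
186 − 144 = 42
42 − 34 = 8
8 − 8 = 0

46368 + 17711 + 1597 + 144 + 34 + 8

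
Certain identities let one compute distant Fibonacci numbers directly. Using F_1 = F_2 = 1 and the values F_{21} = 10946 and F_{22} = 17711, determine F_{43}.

By F_{2k+1} = F_k² + F_{k+1}²: F_{43} = 10946² + 17711² = 119814916 + 313679521 = 433494437.

433494437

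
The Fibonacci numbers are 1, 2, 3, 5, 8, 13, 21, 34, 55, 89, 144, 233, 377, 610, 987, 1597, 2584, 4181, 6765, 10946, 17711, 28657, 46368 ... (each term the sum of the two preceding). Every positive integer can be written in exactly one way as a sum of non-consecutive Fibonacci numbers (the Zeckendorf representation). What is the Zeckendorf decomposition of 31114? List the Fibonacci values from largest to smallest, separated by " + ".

28657 + 1597 + 610 + 233 + 13 + 3 + 1

31114: greatest Fibonacci not exceeding it is 28657, leaving 2457
2457: greatest Fibonacci not exceeding it is 1597, leaving 860
860: greatest Fibonacci not exceeding it is 610, leaving 250
250: greatest Fibonacci not exceeding it is 233, leaving 17
17: greatest Fibonacci not exceeding it is 13, leaving 4
4: greatest Fibonacci not exceeding it is 3, leaving 1
1: greatest Fibonacci not exceeding it is 1, leaving 0
So 31114 = 28657 + 1597 + 610 + 233 + 13 + 3 + 1, with no two terms consecutive in the sequence.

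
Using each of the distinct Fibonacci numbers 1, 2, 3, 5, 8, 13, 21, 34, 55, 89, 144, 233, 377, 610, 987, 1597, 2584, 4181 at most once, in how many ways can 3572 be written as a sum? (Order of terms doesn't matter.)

13

Starting from the Zeckendorf form and repeatedly splitting a term F_k into F_{k−1} + F_{k−2} (when neither is already used) reaches every representation.
3572 = 2584+987+1 = 2584+610+377+1 = 2584+610+233+144+1 = 1597+987+610+377+1 = … (9 more), for 13 in all.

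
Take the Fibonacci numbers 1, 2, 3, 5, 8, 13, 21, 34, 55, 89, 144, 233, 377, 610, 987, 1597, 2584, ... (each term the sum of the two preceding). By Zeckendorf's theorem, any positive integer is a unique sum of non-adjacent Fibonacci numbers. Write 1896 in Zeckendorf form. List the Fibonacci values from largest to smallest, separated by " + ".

Repeatedly subtract the largest Fibonacci number that fits:
subtract 1597 from 1896: 299 remains
subtract 233 from 299: 66 remains
subtract 55 from 66: 11 remains
subtract 8 from 11: 3 remains
subtract 3 from 3: 0 remains
So 1896 = 1597 + 233 + 55 + 8 + 3, with no two terms consecutive in the sequence.

1597 + 233 + 55 + 8 + 3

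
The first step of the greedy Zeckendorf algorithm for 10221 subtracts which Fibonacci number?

6765

6765 ≤ 10221 < 10946, so the largest Fibonacci number not exceeding 10221 is 6765.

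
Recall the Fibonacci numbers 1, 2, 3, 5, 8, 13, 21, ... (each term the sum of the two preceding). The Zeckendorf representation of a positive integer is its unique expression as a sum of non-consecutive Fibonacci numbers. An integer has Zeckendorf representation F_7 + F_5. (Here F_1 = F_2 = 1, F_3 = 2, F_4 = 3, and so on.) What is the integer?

F_7 + F_5 = 13 + 5 = 18.

18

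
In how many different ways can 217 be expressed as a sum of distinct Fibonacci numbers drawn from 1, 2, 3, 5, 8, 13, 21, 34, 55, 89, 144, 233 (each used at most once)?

Each representation comes from the Zeckendorf form by replacing some F_k with F_{k−1} + F_{k−2} where possible.
217 = 144+55+13+5 = 144+55+13+3+2 = 144+34+21+13+5 = 144+55+8+5+3+2 = … (5 more), for 9 in all.

9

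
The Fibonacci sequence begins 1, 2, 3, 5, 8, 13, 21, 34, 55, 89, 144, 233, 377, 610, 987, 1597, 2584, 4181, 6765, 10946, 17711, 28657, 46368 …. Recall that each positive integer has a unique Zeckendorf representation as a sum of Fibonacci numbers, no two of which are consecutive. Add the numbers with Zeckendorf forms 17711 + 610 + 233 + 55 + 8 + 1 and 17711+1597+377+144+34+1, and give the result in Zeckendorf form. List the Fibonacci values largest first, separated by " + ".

The two numbers are 18618 and 19864, so their sum is 38482.
38482: greatest Fibonacci not exceeding it is 28657, leaving 9825
9825: greatest Fibonacci not exceeding it is 6765, leaving 3060
3060: greatest Fibonacci not exceeding it is 2584, leaving 476
476: greatest Fibonacci not exceeding it is 377, leaving 99
99: greatest Fibonacci not exceeding it is 89, leaving 10
10: greatest Fibonacci not exceeding it is 8, leaving 2
2: greatest Fibonacci not exceeding it is 2, leaving 0

28657 + 6765 + 2584 + 377 + 89 + 8 + 2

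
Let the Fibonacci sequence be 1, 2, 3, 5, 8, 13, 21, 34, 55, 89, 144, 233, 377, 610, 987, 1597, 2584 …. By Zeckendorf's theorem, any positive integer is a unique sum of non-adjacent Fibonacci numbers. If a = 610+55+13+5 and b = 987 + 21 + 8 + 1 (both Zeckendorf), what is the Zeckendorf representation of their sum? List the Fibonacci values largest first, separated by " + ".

The two numbers are 683 and 1017, so their sum is 1700.
largest Fibonacci ≤ 1700 is 1597; 1700 − 1597 = 103
largest Fibonacci ≤ 103 is 89; 103 − 89 = 14
largest Fibonacci ≤ 14 is 13; 14 − 13 = 1
largest Fibonacci ≤ 1 is 1; 1 − 1 = 0

1597 + 89 + 13 + 1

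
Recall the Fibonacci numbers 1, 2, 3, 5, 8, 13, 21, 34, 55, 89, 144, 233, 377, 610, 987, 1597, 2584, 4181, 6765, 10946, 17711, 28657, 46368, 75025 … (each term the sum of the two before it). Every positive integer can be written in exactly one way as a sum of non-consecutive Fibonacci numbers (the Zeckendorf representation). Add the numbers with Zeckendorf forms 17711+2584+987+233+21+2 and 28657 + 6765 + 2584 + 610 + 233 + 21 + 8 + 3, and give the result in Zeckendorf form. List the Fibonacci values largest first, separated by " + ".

46368 + 10946 + 2584 + 377 + 144

The two numbers are 21538 and 38881, so their sum is 60419.
60419 − 46368 = 14051
14051 − 10946 = 3105
3105 − 2584 = 521
521 − 377 = 144
144 − 144 = 0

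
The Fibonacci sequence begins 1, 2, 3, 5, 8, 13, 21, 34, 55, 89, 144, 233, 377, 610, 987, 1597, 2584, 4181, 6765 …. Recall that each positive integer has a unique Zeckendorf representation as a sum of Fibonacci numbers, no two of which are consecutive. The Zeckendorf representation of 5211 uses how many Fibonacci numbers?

5211 − 4181 = 1030
1030 − 987 = 43
43 − 34 = 9
9 − 8 = 1
1 − 1 = 0
5211 = 4181 + 987 + 34 + 8 + 1, which has 5 terms.

5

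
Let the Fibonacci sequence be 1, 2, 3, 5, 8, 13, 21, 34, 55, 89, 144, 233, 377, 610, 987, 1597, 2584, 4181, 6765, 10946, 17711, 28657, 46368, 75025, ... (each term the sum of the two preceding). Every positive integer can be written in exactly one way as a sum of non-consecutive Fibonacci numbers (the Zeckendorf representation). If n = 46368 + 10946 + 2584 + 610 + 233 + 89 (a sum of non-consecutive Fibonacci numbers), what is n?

60830

46368 + 10946 + 2584 + 610 + 233 + 89 = 60830.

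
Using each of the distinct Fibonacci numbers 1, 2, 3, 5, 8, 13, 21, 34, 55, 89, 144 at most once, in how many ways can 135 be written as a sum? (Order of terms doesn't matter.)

Starting from the Zeckendorf form and repeatedly splitting a term F_k into F_{k−1} + F_{k−2} (when neither is already used) reaches every representation.
135 = 89+34+8+3+1 = 89+21+13+8+3+1 = 55+34+21+13+8+3+1 — 3 representations.

3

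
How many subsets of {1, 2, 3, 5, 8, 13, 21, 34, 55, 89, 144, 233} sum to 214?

Each representation comes from the Zeckendorf form by replacing some F_k with F_{k−1} + F_{k−2} where possible.
214 = 144+55+13+2 = 144+55+8+5+2 = 144+34+21+13+2 = 144+34+21+8+5+2 = … (2 more), for 6 in all.

6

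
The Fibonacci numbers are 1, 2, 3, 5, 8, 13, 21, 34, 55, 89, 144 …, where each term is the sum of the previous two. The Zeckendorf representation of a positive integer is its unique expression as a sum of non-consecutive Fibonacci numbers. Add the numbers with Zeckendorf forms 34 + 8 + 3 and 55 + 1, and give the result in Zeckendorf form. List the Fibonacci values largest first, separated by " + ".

89 + 8 + 3 + 1

The two numbers are 45 and 56, so their sum is 101.
largest Fibonacci ≤ 101 is 89; 101 − 89 = 12
largest Fibonacci ≤ 12 is 8; 12 − 8 = 4
largest Fibonacci ≤ 4 is 3; 4 − 3 = 1
largest Fibonacci ≤ 1 is 1; 1 − 1 = 0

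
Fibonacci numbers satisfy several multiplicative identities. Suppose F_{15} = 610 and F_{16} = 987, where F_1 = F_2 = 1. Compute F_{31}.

1346269

By F_{2k+1} = F_k² + F_{k+1}²: F_{31} = 610² + 987² = 372100 + 974169 = 1346269.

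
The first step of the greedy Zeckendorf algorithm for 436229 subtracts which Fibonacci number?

317811 ≤ 436229 < 514229, so the largest Fibonacci number not exceeding 436229 is 317811.

317811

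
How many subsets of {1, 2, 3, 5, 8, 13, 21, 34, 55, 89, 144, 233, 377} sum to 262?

15

262 = 233+21+8 = 233+21+5+3 = 144+89+21+8 = … (12 more), for 15 in all.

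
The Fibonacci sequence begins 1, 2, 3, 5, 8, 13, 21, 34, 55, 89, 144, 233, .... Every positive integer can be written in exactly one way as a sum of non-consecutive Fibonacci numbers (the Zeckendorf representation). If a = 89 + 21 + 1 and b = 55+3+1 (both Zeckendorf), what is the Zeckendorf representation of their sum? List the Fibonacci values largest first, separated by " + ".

144 + 21 + 5

The two numbers are 111 and 59, so their sum is 170.
Greedily peel off the largest Fibonacci term at each step:
largest Fibonacci ≤ 170 is 144; 170 − 144 = 26
largest Fibonacci ≤ 26 is 21; 26 − 21 = 5
largest Fibonacci ≤ 5 is 5; 5 − 5 = 0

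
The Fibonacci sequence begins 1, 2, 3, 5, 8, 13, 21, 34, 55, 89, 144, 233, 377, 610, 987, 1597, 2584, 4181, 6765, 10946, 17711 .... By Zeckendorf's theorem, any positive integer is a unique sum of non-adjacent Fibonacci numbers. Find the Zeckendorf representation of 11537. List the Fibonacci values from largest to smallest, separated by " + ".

11537: greatest Fibonacci not exceeding it is 10946, leaving 591
591: greatest Fibonacci not exceeding it is 377, leaving 214
214: greatest Fibonacci not exceeding it is 144, leaving 70
70: greatest Fibonacci not exceeding it is 55, leaving 15
15: greatest Fibonacci not exceeding it is 13, leaving 2
2: greatest Fibonacci not exceeding it is 2, leaving 0
So 11537 = 10946 + 377 + 144 + 55 + 13 + 2, with no two terms consecutive in the sequence.

10946 + 377 + 144 + 55 + 13 + 2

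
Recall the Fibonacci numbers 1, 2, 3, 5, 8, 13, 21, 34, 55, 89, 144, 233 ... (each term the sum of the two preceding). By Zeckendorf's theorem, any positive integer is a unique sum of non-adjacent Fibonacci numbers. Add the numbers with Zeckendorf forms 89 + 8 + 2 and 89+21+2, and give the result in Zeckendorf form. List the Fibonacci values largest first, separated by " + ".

144 + 55 + 8 + 3 + 1

The two numbers are 99 and 112, so their sum is 211.
take 144 (≤ 211); 211 − 144 = 67
take 55 (≤ 67); 67 − 55 = 12
take 8 (≤ 12); 12 − 8 = 4
take 3 (≤ 4); 4 − 3 = 1
take 1 (≤ 1); 1 − 1 = 0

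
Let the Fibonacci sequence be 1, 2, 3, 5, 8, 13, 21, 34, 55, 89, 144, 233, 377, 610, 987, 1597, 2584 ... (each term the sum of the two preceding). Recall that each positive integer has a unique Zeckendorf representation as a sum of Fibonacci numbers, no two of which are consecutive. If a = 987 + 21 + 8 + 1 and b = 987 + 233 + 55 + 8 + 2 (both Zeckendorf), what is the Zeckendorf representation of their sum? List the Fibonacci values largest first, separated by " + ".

1597 + 610 + 89 + 5 + 1

The two numbers are 1017 and 1285, so their sum is 2302.
Repeatedly subtract the largest Fibonacci number that fits:
take 1597 (≤ 2302); 2302 − 1597 = 705
take 610 (≤ 705); 705 − 610 = 95
take 89 (≤ 95); 95 − 89 = 6
take 5 (≤ 6); 6 − 5 = 1
take 1 (≤ 1); 1 − 1 = 0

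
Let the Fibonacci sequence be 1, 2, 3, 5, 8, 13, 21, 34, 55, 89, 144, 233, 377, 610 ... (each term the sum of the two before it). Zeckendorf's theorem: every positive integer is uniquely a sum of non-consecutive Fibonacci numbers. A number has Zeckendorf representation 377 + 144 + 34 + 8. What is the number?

377 + 144 + 34 + 8 = 563.

563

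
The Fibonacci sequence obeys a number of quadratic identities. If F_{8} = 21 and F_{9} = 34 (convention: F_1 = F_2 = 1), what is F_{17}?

By F_{2k+1} = F_k² + F_{k+1}²: F_{17} = 21² + 34² = 441 + 1156 = 1597.

1597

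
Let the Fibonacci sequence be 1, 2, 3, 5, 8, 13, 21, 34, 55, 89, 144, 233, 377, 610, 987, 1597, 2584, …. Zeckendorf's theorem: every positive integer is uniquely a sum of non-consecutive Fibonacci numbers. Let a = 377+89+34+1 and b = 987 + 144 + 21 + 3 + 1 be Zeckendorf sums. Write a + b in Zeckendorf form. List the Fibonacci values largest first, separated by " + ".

The two numbers are 501 and 1156, so their sum is 1657.
largest Fibonacci ≤ 1657 is 1597; 1657 − 1597 = 60
largest Fibonacci ≤ 60 is 55; 60 − 55 = 5
largest Fibonacci ≤ 5 is 5; 5 − 5 = 0

1597 + 55 + 5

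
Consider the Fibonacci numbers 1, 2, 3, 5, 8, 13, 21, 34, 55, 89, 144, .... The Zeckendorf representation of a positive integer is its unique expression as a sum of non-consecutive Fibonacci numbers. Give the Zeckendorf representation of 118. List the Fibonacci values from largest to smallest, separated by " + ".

89 + 21 + 8

Greedily peel off the largest Fibonacci term at each step:
subtract 89 from 118: 29 remains
subtract 21 from 29: 8 remains
subtract 8 from 8: 0 remains
So 118 = 89 + 21 + 8, with no two terms consecutive in the sequence.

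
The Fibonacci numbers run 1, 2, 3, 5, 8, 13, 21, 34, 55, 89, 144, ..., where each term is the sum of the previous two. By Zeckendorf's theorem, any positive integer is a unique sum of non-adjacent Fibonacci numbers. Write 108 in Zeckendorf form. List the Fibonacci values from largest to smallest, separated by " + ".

89 + 13 + 5 + 1

Greedily peel off the largest Fibonacci term at each step:
subtract 89 from 108: 19 remains
subtract 13 from 19: 6 remains
subtract 5 from 6: 1 remains
subtract 1 from 1: 0 remains
So 108 = 89 + 13 + 5 + 1, with no two terms consecutive in the sequence.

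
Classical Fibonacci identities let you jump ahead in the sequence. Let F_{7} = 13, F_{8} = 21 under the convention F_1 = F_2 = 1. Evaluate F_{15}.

By the addition formula F_{m+n} = F_m F_{n+1} + F_{m−1} F_n with m=8, n=7: F_{15} = 21·21 + 13·13 = 441 + 169 = 610.

610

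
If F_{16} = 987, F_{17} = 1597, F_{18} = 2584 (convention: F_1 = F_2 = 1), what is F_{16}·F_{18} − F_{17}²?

987·2584 − 1597² = 2550408 − 2550409 = -1. (Cassini's identity: F_{k−1}F_{k+1} − F_k² = (−1)^k.)

-1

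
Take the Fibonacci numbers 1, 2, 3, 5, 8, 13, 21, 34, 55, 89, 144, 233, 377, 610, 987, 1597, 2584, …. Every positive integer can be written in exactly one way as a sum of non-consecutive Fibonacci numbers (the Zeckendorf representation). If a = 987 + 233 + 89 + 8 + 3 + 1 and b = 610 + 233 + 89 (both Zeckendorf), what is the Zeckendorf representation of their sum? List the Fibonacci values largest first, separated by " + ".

The two numbers are 1321 and 932, so their sum is 2253.
Greedy algorithm:
2253 − 1597 = 656
656 − 610 = 46
46 − 34 = 12
12 − 8 = 4
4 − 3 = 1
1 − 1 = 0

1597 + 610 + 34 + 8 + 3 + 1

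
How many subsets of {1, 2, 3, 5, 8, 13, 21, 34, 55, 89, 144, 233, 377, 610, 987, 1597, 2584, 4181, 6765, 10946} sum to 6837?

22

Starting from the Zeckendorf form and repeatedly splitting a term F_k into F_{k−1} + F_{k−2} (when neither is already used) reaches every representation.
6837 = 6765+55+13+3+1 = 6765+55+8+5+3+1 = 6765+34+21+13+3+1 = … (19 more), for 22 in all.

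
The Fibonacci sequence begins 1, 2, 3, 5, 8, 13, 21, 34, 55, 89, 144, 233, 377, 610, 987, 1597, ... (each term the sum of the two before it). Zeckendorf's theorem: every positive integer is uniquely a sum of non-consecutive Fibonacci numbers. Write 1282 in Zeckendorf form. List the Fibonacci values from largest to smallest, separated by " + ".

987 + 233 + 55 + 5 + 2

Greedy algorithm:
1282 − 987 = 295
295 − 233 = 62
62 − 55 = 7
7 − 5 = 2
2 − 2 = 0
So 1282 = 987 + 233 + 55 + 5 + 2, with no two terms consecutive in the sequence.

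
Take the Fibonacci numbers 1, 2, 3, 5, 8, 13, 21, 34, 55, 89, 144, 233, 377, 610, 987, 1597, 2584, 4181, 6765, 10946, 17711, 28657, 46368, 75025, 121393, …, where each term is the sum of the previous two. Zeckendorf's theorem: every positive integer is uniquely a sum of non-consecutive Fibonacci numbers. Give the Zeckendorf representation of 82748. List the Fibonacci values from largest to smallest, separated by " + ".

Greedily peel off the largest Fibonacci term at each step:
82748 − 75025 = 7723
7723 − 6765 = 958
958 − 610 = 348
348 − 233 = 115
115 − 89 = 26
26 − 21 = 5
5 − 5 = 0
So 82748 = 75025 + 6765 + 610 + 233 + 89 + 21 + 5, with no two terms consecutive in the sequence.

75025 + 6765 + 610 + 233 + 89 + 21 + 5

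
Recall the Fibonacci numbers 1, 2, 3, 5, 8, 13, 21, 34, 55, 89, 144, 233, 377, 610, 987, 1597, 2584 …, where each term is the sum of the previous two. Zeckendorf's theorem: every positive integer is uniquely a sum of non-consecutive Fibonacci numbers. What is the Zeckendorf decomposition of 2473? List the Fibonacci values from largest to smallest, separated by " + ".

1597 + 610 + 233 + 21 + 8 + 3 + 1

Greedily peel off the largest Fibonacci term at each step:
2473 − 1597 = 876
876 − 610 = 266
266 − 233 = 33
33 − 21 = 12
12 − 8 = 4
4 − 3 = 1
1 − 1 = 0
So 2473 = 1597 + 610 + 233 + 21 + 8 + 3 + 1, with no two terms consecutive in the sequence.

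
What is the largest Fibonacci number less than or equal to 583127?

514229

514229 ≤ 583127 < 832040, so the largest Fibonacci number not exceeding 583127 is 514229.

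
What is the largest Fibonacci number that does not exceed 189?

144

144 ≤ 189 < 233, so the largest Fibonacci number not exceeding 189 is 144.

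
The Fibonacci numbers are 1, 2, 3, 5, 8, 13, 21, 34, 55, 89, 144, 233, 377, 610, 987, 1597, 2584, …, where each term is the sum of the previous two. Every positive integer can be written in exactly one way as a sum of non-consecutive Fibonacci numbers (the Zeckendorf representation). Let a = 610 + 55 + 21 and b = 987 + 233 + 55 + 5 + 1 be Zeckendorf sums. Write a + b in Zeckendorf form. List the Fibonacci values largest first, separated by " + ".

The two numbers are 686 and 1281, so their sum is 1967.
largest Fibonacci ≤ 1967 is 1597; 1967 − 1597 = 370
largest Fibonacci ≤ 370 is 233; 370 − 233 = 137
largest Fibonacci ≤ 137 is 89; 137 − 89 = 48
largest Fibonacci ≤ 48 is 34; 48 − 34 = 14
largest Fibonacci ≤ 14 is 13; 14 − 13 = 1
largest Fibonacci ≤ 1 is 1; 1 − 1 = 0

1597 + 233 + 89 + 34 + 13 + 1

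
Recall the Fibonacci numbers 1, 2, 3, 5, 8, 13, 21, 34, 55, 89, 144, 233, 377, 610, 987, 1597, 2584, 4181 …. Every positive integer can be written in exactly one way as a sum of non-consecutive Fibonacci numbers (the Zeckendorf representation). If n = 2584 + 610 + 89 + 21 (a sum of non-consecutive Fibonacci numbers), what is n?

2584 + 610 + 89 + 21 = 3304.

3304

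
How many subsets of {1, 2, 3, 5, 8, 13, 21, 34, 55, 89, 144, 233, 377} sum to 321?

321 = 233+55+21+8+3+1 = 144+89+55+21+8+3+1 — 2 representations.

2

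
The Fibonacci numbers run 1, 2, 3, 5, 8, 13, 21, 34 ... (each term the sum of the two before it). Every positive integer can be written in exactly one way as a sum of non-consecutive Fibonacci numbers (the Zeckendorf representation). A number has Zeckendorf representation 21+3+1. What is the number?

21+3+1 = 25.

25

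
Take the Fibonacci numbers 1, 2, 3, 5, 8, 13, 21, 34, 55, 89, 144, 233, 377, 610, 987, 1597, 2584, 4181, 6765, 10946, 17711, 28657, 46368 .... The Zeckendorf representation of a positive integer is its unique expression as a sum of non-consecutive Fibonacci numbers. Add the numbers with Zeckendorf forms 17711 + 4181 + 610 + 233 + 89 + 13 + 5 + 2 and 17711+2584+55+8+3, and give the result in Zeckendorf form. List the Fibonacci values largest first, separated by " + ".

The two numbers are 22844 and 20361, so their sum is 43205.
Repeatedly subtract the largest Fibonacci number that fits:
take 28657 (≤ 43205); 43205 − 28657 = 14548
take 10946 (≤ 14548); 14548 − 10946 = 3602
take 2584 (≤ 3602); 3602 − 2584 = 1018
take 987 (≤ 1018); 1018 − 987 = 31
take 21 (≤ 31); 31 − 21 = 10
take 8 (≤ 10); 10 − 8 = 2
take 2 (≤ 2); 2 − 2 = 0

28657 + 10946 + 2584 + 987 + 21 + 8 + 2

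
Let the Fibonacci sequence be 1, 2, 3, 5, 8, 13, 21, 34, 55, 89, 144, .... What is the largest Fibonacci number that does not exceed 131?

89 ≤ 131 < 144, so the largest Fibonacci number not exceeding 131 is 89.

89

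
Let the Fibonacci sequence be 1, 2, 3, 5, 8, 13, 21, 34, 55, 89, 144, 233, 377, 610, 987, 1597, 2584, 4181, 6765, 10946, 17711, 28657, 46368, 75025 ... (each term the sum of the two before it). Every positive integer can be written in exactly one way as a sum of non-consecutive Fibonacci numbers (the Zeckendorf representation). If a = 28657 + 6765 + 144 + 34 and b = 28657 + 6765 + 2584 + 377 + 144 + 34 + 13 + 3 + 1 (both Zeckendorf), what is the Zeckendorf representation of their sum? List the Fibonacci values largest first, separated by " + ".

46368 + 17711 + 6765 + 2584 + 610 + 89 + 34 + 13 + 3 + 1

The two numbers are 35600 and 38578, so their sum is 74178.
take 46368 (≤ 74178); 74178 − 46368 = 27810
take 17711 (≤ 27810); 27810 − 17711 = 10099
take 6765 (≤ 10099); 10099 − 6765 = 3334
take 2584 (≤ 3334); 3334 − 2584 = 750
take 610 (≤ 750); 750 − 610 = 140
take 89 (≤ 140); 140 − 89 = 51
take 34 (≤ 51); 51 − 34 = 17
take 13 (≤ 17); 17 − 13 = 4
take 3 (≤ 4); 4 − 3 = 1
take 1 (≤ 1); 1 − 1 = 0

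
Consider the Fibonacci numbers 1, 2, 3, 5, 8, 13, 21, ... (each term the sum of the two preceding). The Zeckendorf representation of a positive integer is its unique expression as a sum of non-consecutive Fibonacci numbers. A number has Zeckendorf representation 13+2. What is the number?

15

13+2 = 15.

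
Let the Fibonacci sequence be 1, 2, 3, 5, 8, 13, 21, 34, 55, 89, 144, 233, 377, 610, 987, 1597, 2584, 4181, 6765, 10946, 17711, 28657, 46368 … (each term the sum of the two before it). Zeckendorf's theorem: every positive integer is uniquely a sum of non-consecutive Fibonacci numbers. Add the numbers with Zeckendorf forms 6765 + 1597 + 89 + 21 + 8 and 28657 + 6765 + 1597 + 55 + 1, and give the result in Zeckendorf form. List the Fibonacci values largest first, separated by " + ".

The two numbers are 8480 and 37075, so their sum is 45555.
largest Fibonacci ≤ 45555 is 28657; 45555 − 28657 = 16898
largest Fibonacci ≤ 16898 is 10946; 16898 − 10946 = 5952
largest Fibonacci ≤ 5952 is 4181; 5952 − 4181 = 1771
largest Fibonacci ≤ 1771 is 1597; 1771 − 1597 = 174
largest Fibonacci ≤ 174 is 144; 174 − 144 = 30
largest Fibonacci ≤ 30 is 21; 30 − 21 = 9
largest Fibonacci ≤ 9 is 8; 9 − 8 = 1
largest Fibonacci ≤ 1 is 1; 1 − 1 = 0

28657 + 10946 + 4181 + 1597 + 144 + 21 + 8 + 1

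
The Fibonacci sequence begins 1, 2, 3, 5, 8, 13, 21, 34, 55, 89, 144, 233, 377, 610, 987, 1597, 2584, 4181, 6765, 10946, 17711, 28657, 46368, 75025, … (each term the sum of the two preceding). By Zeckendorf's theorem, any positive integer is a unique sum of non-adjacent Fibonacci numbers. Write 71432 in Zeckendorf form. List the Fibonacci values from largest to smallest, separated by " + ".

46368 + 17711 + 6765 + 377 + 144 + 55 + 8 + 3 + 1

subtract 46368 from 71432: 25064 remains
subtract 17711 from 25064: 7353 remains
subtract 6765 from 7353: 588 remains
subtract 377 from 588: 211 remains
subtract 144 from 211: 67 remains
subtract 55 from 67: 12 remains
subtract 8 from 12: 4 remains
subtract 3 from 4: 1 remains
subtract 1 from 1: 0 remains
So 71432 = 46368 + 17711 + 6765 + 377 + 144 + 55 + 8 + 3 + 1, with no two terms consecutive in the sequence.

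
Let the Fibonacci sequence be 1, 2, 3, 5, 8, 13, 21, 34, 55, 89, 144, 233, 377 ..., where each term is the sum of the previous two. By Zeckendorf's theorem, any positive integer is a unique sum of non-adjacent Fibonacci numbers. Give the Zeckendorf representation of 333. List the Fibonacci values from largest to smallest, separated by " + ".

333: greatest Fibonacci not exceeding it is 233, leaving 100
100: greatest Fibonacci not exceeding it is 89, leaving 11
11: greatest Fibonacci not exceeding it is 8, leaving 3
3: greatest Fibonacci not exceeding it is 3, leaving 0
So 333 = 233 + 89 + 8 + 3, with no two terms consecutive in the sequence.

233 + 89 + 8 + 3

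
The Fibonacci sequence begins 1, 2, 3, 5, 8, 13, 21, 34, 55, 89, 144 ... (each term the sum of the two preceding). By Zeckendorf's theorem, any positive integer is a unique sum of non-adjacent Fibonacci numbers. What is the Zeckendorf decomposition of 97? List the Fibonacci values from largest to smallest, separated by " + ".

89 + 8

97: greatest Fibonacci not exceeding it is 89, leaving 8
8: greatest Fibonacci not exceeding it is 8, leaving 0
So 97 = 89 + 8, with no two terms consecutive in the sequence.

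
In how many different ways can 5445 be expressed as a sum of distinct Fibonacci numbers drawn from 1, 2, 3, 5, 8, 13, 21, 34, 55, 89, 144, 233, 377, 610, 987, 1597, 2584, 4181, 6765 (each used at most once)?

40

Starting from the Zeckendorf form and repeatedly splitting a term F_k into F_{k−1} + F_{k−2} (when neither is already used) reaches every representation.
5445 = 4181+987+233+34+8+2 = 4181+987+233+34+5+3+2 = 4181+987+233+21+13+8+2 = 4181+987+144+89+34+8+2 = 4181+610+377+233+34+8+2 = … (35 more), for 40 in all.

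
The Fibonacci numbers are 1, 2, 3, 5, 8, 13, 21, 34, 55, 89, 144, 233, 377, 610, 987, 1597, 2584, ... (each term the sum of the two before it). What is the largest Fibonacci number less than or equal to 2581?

1597

1597 ≤ 2581 < 2584, so the largest Fibonacci number not exceeding 2581 is 1597.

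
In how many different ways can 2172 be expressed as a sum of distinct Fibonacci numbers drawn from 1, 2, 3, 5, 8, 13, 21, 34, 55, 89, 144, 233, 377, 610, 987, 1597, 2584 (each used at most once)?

6

Each representation comes from the Zeckendorf form by replacing some F_k with F_{k−1} + F_{k−2} where possible.
2172 = 1597+377+144+34+13+5+2 = 1597+377+89+55+34+13+5+2 = 987+610+377+144+34+13+5+2 = 1597+233+144+89+55+34+13+5+2 = … (2 more), for 6 in all.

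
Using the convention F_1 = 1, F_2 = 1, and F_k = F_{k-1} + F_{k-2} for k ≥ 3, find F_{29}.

Iterating the recurrence up to F_{21} = 10946 and F_{20} = 6765:
F_{22} = F_{21} + F_{20} = 10946 + 6765 = 17711
F_{23} = F_{22} + F_{21} = 17711 + 10946 = 28657
F_{24} = F_{23} + F_{22} = 28657 + 17711 = 46368
F_{25} = F_{24} + F_{23} = 46368 + 28657 = 75025
F_{26} = F_{25} + F_{24} = 75025 + 46368 = 121393
F_{27} = F_{26} + F_{25} = 121393 + 75025 = 196418
F_{28} = F_{27} + F_{26} = 196418 + 121393 = 317811
F_{29} = F_{28} + F_{27} = 317811 + 196418 = 514229

514229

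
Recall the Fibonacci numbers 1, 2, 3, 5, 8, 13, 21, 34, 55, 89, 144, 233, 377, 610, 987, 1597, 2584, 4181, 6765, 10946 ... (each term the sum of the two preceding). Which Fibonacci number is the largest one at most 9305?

6765 ≤ 9305 < 10946, so the largest Fibonacci number not exceeding 9305 is 6765.

6765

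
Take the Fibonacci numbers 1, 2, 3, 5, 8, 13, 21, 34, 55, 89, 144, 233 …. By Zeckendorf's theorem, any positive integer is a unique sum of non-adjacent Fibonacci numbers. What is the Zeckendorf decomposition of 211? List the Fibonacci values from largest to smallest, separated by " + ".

144 + 55 + 8 + 3 + 1

largest Fibonacci ≤ 211 is 144; 211 − 144 = 67
largest Fibonacci ≤ 67 is 55; 67 − 55 = 12
largest Fibonacci ≤ 12 is 8; 12 − 8 = 4
largest Fibonacci ≤ 4 is 3; 4 − 3 = 1
largest Fibonacci ≤ 1 is 1; 1 − 1 = 0
So 211 = 144 + 55 + 8 + 3 + 1, with no two terms consecutive in the sequence.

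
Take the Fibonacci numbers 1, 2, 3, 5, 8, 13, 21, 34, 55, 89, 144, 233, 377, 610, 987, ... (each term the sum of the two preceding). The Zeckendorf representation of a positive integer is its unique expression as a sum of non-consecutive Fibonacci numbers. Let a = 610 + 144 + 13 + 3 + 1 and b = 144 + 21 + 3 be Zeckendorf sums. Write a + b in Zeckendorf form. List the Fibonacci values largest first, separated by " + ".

The two numbers are 771 and 168, so their sum is 939.
Repeatedly subtract the largest Fibonacci number that fits:
939: greatest Fibonacci not exceeding it is 610, leaving 329
329: greatest Fibonacci not exceeding it is 233, leaving 96
96: greatest Fibonacci not exceeding it is 89, leaving 7
7: greatest Fibonacci not exceeding it is 5, leaving 2
2: greatest Fibonacci not exceeding it is 2, leaving 0

610 + 233 + 89 + 5 + 2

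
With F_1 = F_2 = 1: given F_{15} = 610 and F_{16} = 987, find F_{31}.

By F_{2k+1} = F_k² + F_{k+1}²: F_{31} = 610² + 987² = 372100 + 974169 = 1346269.

1346269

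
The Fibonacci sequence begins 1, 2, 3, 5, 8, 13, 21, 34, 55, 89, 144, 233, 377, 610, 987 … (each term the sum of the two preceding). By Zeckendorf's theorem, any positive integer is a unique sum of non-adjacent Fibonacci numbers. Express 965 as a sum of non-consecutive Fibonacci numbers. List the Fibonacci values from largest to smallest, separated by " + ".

965: greatest Fibonacci not exceeding it is 610, leaving 355
355: greatest Fibonacci not exceeding it is 233, leaving 122
122: greatest Fibonacci not exceeding it is 89, leaving 33
33: greatest Fibonacci not exceeding it is 21, leaving 12
12: greatest Fibonacci not exceeding it is 8, leaving 4
4: greatest Fibonacci not exceeding it is 3, leaving 1
1: greatest Fibonacci not exceeding it is 1, leaving 0
So 965 = 610 + 233 + 89 + 21 + 8 + 3 + 1, with no two terms consecutive in the sequence.

610 + 233 + 89 + 21 + 8 + 3 + 1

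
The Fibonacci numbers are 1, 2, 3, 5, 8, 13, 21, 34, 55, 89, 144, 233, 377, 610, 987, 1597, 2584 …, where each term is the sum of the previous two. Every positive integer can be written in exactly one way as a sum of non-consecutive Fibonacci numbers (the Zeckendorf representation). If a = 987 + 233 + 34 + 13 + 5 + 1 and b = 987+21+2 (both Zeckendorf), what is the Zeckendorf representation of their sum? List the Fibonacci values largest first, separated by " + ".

The two numbers are 1273 and 1010, so their sum is 2283.
Repeatedly subtract the largest Fibonacci number that fits:
take 1597 (≤ 2283); 2283 − 1597 = 686
take 610 (≤ 686); 686 − 610 = 76
take 55 (≤ 76); 76 − 55 = 21
take 21 (≤ 21); 21 − 21 = 0

1597 + 610 + 55 + 21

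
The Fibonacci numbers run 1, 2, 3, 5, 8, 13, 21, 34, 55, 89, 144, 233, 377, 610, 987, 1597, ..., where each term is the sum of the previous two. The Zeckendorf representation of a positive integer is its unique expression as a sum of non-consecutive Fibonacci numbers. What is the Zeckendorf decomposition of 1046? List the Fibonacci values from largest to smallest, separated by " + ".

987 + 55 + 3 + 1

1046: greatest Fibonacci not exceeding it is 987, leaving 59
59: greatest Fibonacci not exceeding it is 55, leaving 4
4: greatest Fibonacci not exceeding it is 3, leaving 1
1: greatest Fibonacci not exceeding it is 1, leaving 0
So 1046 = 987 + 55 + 3 + 1, with no two terms consecutive in the sequence.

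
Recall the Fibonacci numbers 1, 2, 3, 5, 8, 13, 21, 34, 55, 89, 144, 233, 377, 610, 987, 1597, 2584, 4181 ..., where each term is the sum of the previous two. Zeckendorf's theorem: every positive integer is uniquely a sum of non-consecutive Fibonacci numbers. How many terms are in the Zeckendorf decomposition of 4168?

Greedy algorithm:
take 2584 (≤ 4168); 4168 − 2584 = 1584
take 987 (≤ 1584); 1584 − 987 = 597
take 377 (≤ 597); 597 − 377 = 220
take 144 (≤ 220); 220 − 144 = 76
take 55 (≤ 76); 76 − 55 = 21
take 21 (≤ 21); 21 − 21 = 0
4168 = 2584 + 987 + 377 + 144 + 55 + 21, which has 6 terms.

6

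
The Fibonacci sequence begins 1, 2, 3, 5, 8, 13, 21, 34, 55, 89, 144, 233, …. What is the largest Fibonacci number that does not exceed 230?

144 ≤ 230 < 233, so the largest Fibonacci number not exceeding 230 is 144.

144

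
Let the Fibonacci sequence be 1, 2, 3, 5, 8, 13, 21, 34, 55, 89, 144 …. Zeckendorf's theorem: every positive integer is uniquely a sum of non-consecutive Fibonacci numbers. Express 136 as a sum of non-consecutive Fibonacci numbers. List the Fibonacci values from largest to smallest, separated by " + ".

Greedy algorithm:
largest Fibonacci ≤ 136 is 89; 136 − 89 = 47
largest Fibonacci ≤ 47 is 34; 47 − 34 = 13
largest Fibonacci ≤ 13 is 13; 13 − 13 = 0
So 136 = 89 + 34 + 13, with no two terms consecutive in the sequence.

89 + 34 + 13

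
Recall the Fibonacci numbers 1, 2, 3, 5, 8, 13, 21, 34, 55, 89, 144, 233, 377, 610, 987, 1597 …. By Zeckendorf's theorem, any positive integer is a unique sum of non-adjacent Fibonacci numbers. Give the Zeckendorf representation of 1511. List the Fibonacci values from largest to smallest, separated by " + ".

largest Fibonacci ≤ 1511 is 987; 1511 − 987 = 524
largest Fibonacci ≤ 524 is 377; 524 − 377 = 147
largest Fibonacci ≤ 147 is 144; 147 − 144 = 3
largest Fibonacci ≤ 3 is 3; 3 − 3 = 0
So 1511 = 987 + 377 + 144 + 3, with no two terms consecutive in the sequence.

987 + 377 + 144 + 3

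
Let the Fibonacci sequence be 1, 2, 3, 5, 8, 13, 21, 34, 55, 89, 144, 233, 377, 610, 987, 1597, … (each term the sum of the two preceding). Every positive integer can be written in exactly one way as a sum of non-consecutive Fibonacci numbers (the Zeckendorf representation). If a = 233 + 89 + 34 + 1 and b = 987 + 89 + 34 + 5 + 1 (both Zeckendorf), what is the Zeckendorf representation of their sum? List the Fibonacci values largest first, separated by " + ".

The two numbers are 357 and 1116, so their sum is 1473.
Greedy algorithm:
1473: greatest Fibonacci not exceeding it is 987, leaving 486
486: greatest Fibonacci not exceeding it is 377, leaving 109
109: greatest Fibonacci not exceeding it is 89, leaving 20
20: greatest Fibonacci not exceeding it is 13, leaving 7
7: greatest Fibonacci not exceeding it is 5, leaving 2
2: greatest Fibonacci not exceeding it is 2, leaving 0

987 + 377 + 89 + 13 + 5 + 2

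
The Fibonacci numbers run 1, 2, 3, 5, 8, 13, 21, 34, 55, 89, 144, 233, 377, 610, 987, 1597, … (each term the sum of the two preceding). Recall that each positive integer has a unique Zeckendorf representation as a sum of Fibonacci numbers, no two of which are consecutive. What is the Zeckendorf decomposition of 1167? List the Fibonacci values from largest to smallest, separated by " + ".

Greedily peel off the largest Fibonacci term at each step:
largest Fibonacci ≤ 1167 is 987; 1167 − 987 = 180
largest Fibonacci ≤ 180 is 144; 180 − 144 = 36
largest Fibonacci ≤ 36 is 34; 36 − 34 = 2
largest Fibonacci ≤ 2 is 2; 2 − 2 = 0
So 1167 = 987 + 144 + 34 + 2, with no two terms consecutive in the sequence.

987 + 144 + 34 + 2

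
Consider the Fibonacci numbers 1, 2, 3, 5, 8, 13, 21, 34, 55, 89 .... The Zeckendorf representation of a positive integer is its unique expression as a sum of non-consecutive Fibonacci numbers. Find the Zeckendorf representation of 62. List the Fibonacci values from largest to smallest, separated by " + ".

55 + 5 + 2

55 ≤ 62 < 89, so take 55; remainder 7
5 ≤ 7 < 8, so take 5; remainder 2
2 ≤ 2 < 3, so take 2; remainder 0
So 62 = 55 + 5 + 2, with no two terms consecutive in the sequence.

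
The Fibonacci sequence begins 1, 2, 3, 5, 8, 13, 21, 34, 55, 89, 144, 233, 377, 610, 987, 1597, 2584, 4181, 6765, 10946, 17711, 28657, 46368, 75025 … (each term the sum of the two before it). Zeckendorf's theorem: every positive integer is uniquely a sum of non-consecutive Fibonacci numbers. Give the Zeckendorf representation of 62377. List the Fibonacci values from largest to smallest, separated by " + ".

largest Fibonacci ≤ 62377 is 46368; 62377 − 46368 = 16009
largest Fibonacci ≤ 16009 is 10946; 16009 − 10946 = 5063
largest Fibonacci ≤ 5063 is 4181; 5063 − 4181 = 882
largest Fibonacci ≤ 882 is 610; 882 − 610 = 272
largest Fibonacci ≤ 272 is 233; 272 − 233 = 39
largest Fibonacci ≤ 39 is 34; 39 − 34 = 5
largest Fibonacci ≤ 5 is 5; 5 − 5 = 0
So 62377 = 46368 + 10946 + 4181 + 610 + 233 + 34 + 5, with no two terms consecutive in the sequence.

46368 + 10946 + 4181 + 610 + 233 + 34 + 5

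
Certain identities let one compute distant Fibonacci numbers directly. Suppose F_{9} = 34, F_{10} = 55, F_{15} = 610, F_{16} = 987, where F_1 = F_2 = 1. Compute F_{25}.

75025

By the addition formula F_{m+n} = F_m F_{n+1} + F_{m−1} F_n with m=10, n=15: F_{25} = 55·987 + 34·610 = 54285 + 20740 = 75025.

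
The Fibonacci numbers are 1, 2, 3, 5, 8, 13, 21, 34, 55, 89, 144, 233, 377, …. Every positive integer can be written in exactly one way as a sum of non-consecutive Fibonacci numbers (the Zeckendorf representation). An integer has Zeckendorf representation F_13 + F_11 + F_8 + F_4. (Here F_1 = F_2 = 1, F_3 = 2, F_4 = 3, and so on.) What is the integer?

346

F_13 + F_11 + F_8 + F_4 = 233 + 89 + 21 + 3 = 346.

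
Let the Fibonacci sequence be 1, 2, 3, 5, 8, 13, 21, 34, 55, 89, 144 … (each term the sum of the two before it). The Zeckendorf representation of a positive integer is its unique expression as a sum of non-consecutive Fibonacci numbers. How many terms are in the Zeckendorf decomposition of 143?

5

largest Fibonacci ≤ 143 is 89; 143 − 89 = 54
largest Fibonacci ≤ 54 is 34; 54 − 34 = 20
largest Fibonacci ≤ 20 is 13; 20 − 13 = 7
largest Fibonacci ≤ 7 is 5; 7 − 5 = 2
largest Fibonacci ≤ 2 is 2; 2 − 2 = 0
143 = 89 + 34 + 13 + 5 + 2, which has 5 terms.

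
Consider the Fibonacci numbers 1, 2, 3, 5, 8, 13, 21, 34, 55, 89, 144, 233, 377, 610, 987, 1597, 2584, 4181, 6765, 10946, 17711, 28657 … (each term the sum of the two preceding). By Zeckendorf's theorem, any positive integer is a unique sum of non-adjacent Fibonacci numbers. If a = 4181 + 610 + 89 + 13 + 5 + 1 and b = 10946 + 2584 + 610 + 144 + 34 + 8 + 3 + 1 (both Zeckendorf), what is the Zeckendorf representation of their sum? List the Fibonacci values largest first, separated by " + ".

The two numbers are 4899 and 14330, so their sum is 19229.
Greedy algorithm:
17711 ≤ 19229 < 28657, so take 17711; remainder 1518
987 ≤ 1518 < 1597, so take 987; remainder 531
377 ≤ 531 < 610, so take 377; remainder 154
144 ≤ 154 < 233, so take 144; remainder 10
8 ≤ 10 < 13, so take 8; remainder 2
2 ≤ 2 < 3, so take 2; remainder 0

17711 + 987 + 377 + 144 + 8 + 2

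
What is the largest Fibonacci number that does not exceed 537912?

514229 ≤ 537912 < 832040, so the largest Fibonacci number not exceeding 537912 is 514229.

514229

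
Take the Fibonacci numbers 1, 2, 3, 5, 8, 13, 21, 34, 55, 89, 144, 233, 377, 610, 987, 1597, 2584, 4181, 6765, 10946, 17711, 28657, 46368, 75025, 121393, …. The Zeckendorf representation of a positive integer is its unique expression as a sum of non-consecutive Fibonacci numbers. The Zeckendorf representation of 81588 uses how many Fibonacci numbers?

8

Greedy algorithm:
81588: greatest Fibonacci not exceeding it is 75025, leaving 6563
6563: greatest Fibonacci not exceeding it is 4181, leaving 2382
2382: greatest Fibonacci not exceeding it is 1597, leaving 785
785: greatest Fibonacci not exceeding it is 610, leaving 175
175: greatest Fibonacci not exceeding it is 144, leaving 31
31: greatest Fibonacci not exceeding it is 21, leaving 10
10: greatest Fibonacci not exceeding it is 8, leaving 2
2: greatest Fibonacci not exceeding it is 2, leaving 0
81588 = 75025 + 4181 + 1597 + 610 + 144 + 21 + 8 + 2, which has 8 terms.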